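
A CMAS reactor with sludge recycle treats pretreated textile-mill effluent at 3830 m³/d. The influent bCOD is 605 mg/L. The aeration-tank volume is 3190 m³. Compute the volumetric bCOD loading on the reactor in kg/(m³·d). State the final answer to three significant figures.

Applied bCOD load per unit volume = Q·S₀/V = (3830 × 605/1000)/3190 = 0.7264 kg bCOD·m⁻³·d⁻¹.

L_v ≈ 0.726 kg bCOD/(m³·d)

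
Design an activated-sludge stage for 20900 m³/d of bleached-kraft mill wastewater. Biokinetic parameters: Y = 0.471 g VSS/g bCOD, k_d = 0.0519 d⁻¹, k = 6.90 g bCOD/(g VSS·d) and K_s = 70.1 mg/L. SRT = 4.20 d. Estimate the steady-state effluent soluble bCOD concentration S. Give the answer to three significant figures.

S ≈ 6.87 mg/L

Effluent substrate depends only on kinetics and SRT: S = K_s(1 + k_d θ_c) / [θ_c(Yk − k_d) − 1] = 70.1 × (1 + 0.0519 × 4.20) / [4.20 × (0.471 × 6.90 − 0.0519) − 1] = 85.38 / 12.43 = 6.868 mg/L.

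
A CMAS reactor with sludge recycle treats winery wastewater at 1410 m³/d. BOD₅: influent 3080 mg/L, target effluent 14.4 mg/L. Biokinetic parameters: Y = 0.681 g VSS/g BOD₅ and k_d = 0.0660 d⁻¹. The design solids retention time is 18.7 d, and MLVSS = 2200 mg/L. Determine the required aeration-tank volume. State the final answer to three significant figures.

Rearranging the biomass balance for a CMAS with decay, V = Y·Q·ΔS·θ_c / [X·(1+k_d θ_c)] = 0.681 × 1410 × (3080 − 14.4) × 18.7 / [2200 × (1 + 0.0660 × 18.7)] = 5.5×10^7 / 4915 = 11199 m³.

V ≈ 11200 m³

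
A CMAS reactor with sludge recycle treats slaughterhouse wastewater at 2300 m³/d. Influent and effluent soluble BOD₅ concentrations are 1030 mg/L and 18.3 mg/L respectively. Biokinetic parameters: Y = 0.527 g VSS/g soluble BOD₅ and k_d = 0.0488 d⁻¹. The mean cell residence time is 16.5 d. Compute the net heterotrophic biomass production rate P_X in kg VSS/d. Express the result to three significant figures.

P_X ≈ 679 kg VSS/d

Observed yield with endogenous decay: Y_obs = Y / (1 + k_d·θ_c) = 0.527 / (1 + 0.0488 × 16.5) = 0.527 / 1.805 = 0.2919 g VSS/g soluble BOD₅.
Q·(S₀ − S) = 2300 × (1030 − 18.3) × 10⁻³ = 2327 kg/d removed.
P_X = Y_obs · Q(S₀ − S) = 0.2919 × 2327 = 679.3 kg VSS/d.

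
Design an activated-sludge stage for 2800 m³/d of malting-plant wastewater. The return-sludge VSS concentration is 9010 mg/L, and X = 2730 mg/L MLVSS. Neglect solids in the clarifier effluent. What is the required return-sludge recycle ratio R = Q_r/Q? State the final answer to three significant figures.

R = Q_r/Q = X/(X_r − X) = 2730 / (9010 − 2730) = 0.4347.

R ≈ 0.435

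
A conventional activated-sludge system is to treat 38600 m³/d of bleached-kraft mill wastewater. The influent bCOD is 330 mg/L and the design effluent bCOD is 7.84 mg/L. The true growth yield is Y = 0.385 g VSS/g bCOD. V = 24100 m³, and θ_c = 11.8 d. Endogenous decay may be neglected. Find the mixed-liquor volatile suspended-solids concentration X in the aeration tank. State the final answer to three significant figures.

X = Y·Q·ΔS·θ_c / V = 0.385 × 38600 × (330 − 7.84) × 11.8 / 24100 = 2344 mg/L.

X ≈ 2340 mg/L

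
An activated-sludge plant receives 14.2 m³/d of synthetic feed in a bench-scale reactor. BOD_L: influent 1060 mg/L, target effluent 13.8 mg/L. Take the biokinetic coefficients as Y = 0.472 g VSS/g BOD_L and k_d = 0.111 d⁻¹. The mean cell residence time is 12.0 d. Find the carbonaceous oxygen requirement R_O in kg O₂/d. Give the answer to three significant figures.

Correct the yield for decay: Y_obs = Y/(1 + k_d θ_c) = 0.472 / (1 + 0.111 × 12.0) = 0.472 / 2.332 = 0.2024.
Mass of BOD_L removed per day: Q(S₀ − S) = 14.2 × 1046 g/m³ = 14.86 kg/d.
Biomass synthesised: P_X = Y_obs × 14.86 = 3.007 kg VSS/d.
R_O = Q·ΔS − 1.42 P_X = 14.86 − 4.270 = 10.59 kg O₂/d.

R_O ≈ 10.6 kg O₂/d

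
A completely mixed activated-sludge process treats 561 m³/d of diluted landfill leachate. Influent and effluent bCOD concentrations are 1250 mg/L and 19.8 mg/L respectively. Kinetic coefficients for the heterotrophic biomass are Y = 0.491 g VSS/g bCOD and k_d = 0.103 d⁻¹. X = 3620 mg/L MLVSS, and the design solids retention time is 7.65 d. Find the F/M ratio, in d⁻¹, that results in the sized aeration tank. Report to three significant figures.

F/M ≈ 0.484 d⁻¹

From the SRT design equation V = Y Q (S₀−S) θ_c / [X (1 + k_d θ_c)] = 0.491 × 561 × (1250 − 19.8) × 7.65 / [3620 × (1 + 0.103 × 7.65)] = 2.59×10^6 / 6472 = 400.5 m³.
Food-to-microorganism ratio F/M = Q S₀ / (V X) = 561 × 1250 / (400.5 × 3620) = 0.4837 d⁻¹.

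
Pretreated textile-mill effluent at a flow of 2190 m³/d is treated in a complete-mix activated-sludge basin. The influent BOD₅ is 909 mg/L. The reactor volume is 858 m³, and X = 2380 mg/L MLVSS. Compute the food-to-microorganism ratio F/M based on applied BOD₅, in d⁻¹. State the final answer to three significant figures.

F/M ≈ 0.975 d⁻¹

F/M = Q·S₀ / (V·X) = 2190 × 909 / (858.0 × 2380) = 0.9749 g BOD₅·(g VSS·d)⁻¹.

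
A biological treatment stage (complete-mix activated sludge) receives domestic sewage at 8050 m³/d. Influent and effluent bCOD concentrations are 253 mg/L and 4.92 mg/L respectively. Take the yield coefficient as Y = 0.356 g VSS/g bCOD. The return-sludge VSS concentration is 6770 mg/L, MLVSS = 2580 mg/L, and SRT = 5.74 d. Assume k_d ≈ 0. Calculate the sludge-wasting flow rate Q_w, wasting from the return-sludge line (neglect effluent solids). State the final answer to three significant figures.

Q_w ≈ 105 m³/d

V·X = Y·Q·ΔS·θ_c gives V = 0.356 × 8050 × (253 − 4.92) × 5.74 / 2580 = 1582 m³.
Wasting from the return line (neglecting effluent solids): Q_w = V·X / (θ_c·X_r) = 1582 × 2580 / (5.74 × 6770) = 105.0 m³/d.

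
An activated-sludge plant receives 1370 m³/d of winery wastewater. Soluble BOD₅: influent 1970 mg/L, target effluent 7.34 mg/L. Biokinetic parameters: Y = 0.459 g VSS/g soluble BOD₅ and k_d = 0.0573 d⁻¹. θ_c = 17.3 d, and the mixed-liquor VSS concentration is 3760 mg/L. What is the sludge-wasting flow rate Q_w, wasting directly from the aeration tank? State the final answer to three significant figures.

Steady-state biomass mass balance: V·X·(1 + k_d·θ_c) = Y·Q·(S₀ − S)·θ_c, so V = 0.459 × 1370 × (1970 − 7.34) × 17.3 / [3760 × (1 + 0.0573 × 17.3)] = 2.14×10^7 / 7487 = 2852 m³.
For wasting at MLVSS concentration, Q_w = V/θ_c = 2852/17.3 = 164.8 m³/d.

Q_w ≈ 165 m³/d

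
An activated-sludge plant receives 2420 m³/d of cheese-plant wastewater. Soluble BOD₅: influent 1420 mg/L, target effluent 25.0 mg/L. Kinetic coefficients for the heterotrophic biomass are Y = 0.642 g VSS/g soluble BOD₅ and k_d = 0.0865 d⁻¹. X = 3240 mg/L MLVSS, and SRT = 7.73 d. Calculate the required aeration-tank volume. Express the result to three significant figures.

From the SRT design equation V = Y Q (S₀−S) θ_c / [X (1 + k_d θ_c)] = 0.642 × 2420 × (1420 − 25.0) × 7.73 / [3240 × (1 + 0.0865 × 7.73)] = 1.68×10^7 / 5406 = 3099 m³.

V ≈ 3100 m³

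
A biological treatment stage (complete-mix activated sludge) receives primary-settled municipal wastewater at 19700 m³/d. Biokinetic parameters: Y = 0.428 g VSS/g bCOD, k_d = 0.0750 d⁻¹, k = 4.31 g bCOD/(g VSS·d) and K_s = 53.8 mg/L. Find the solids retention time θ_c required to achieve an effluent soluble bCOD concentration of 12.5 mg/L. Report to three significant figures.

Specific growth rate at S = 12.5 mg/L: μ = YkS/(K_s+S) = 0.428·4.31·12.5/(53.8+12.5) = 0.3478 d⁻¹.
1/θ_c = 0.3478 − 0.0750 = 0.2728 d⁻¹, so θ_c = 3.666 d.

θ_c ≈ 3.67 d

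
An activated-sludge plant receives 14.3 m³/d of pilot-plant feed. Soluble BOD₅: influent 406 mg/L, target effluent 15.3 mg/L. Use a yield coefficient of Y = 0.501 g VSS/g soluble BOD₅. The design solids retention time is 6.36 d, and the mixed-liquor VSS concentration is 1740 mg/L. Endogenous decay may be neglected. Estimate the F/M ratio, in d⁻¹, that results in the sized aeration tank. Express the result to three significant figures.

With k_d = 0 the design equation reduces to V = Y Q (S₀−S) θ_c / X = 0.501 × 14.3 × (406 − 15.3) × 6.36 / 1740 = 10.23 m³.
F/M = applied load / biomass = Q·S₀/(V·X) = 14.3 × 406 / (10.23 × 1740) = 0.3261 d⁻¹.

F/M ≈ 0.326 d⁻¹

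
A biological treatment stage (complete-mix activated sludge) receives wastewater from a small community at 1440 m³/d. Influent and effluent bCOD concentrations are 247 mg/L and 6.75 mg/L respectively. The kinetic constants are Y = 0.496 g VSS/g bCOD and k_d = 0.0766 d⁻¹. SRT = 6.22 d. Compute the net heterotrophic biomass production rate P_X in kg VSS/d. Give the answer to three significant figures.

Correct the yield for decay: Y_obs = Y/(1 + k_d θ_c) = 0.496 / (1 + 0.0766 × 6.22) = 0.496 / 1.476 = 0.3359.
Mass of bCOD removed per day: Q(S₀ − S) = 1440 × 240.2 g/m³ = 346.0 kg/d.
P_X = Y_obs · Q(S₀ − S) = 0.3359 × 346.0 = 116.2 kg VSS/d.

P_X ≈ 116 kg VSS/d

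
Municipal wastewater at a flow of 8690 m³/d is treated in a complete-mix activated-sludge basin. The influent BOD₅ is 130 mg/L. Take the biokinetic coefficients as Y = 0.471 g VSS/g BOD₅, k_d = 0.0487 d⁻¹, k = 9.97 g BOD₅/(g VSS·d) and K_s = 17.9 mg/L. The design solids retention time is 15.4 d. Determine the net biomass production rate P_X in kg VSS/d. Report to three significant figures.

P_X ≈ 303 kg VSS/d

For a completely mixed reactor with recycle the Lawrence–McCarty relation gives S = K_s·(1 + k_d·θ_c) / [θ_c·(Y·k − k_d) − 1] = 17.9 × (1 + 0.0487 × 15.4) / [15.4 × (0.471 × 9.97 − 0.0487) − 1] = 31.32 / 70.57 = 0.4439 mg/L.
Correct the yield for decay: Y_obs = Y/(1 + k_d θ_c) = 0.471 / (1 + 0.0487 × 15.4) = 0.471 / 1.750 = 0.2691.
ΔS = 130 − 0.444 = 129.6 mg/L, so the substrate removal rate is 8690 × 129.6/1000 = 1126 kg BOD₅/d.
P_X = Y_obs · Q(S₀ − S) = 0.2691 × 1126 = 303.0 kg VSS/d.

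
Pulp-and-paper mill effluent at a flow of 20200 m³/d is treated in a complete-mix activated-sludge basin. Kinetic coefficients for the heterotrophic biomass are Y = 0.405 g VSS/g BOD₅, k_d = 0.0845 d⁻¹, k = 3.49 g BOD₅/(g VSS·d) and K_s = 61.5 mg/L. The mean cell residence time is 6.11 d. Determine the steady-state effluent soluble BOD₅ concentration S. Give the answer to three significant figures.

S ≈ 13.1 mg/L

From the Monod/SRT balance for a CMAS, S = K_s·(1+k_d θ_c)/[θ_c·(Y k − k_d) − 1] = 61.5 × (1 + 0.0845 × 6.11) / [6.11 × (0.405 × 3.49 − 0.0845) − 1] = 93.25 / 7.120 = 13.10 mg/L.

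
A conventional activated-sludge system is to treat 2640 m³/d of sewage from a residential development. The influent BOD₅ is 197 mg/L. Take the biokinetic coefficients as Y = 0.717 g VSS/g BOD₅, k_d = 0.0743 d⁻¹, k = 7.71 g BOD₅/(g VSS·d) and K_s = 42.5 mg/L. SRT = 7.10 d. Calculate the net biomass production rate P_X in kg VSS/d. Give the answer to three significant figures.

From the Monod/SRT balance for a CMAS, S = K_s·(1+k_d θ_c)/[θ_c·(Y k − k_d) − 1] = 42.5 × (1 + 0.0743 × 7.10) / [7.10 × (0.717 × 7.71 − 0.0743) − 1] = 64.92 / 37.72 = 1.721 mg/L.
The observed yield is Y_obs = Y/(1 + k_d·θ_c) = 0.717 / (1 + 0.0743 × 7.10) = 0.717 / 1.528 = 0.4694 g VSS per g BOD₅ removed.
Substrate removed = Q·(S₀ − S) = 2640 m³/d × (197 − 1.72) g/m³ = 5.16×10^5 g/d = 515.5 kg/d.
P_X = Y_obs · Q(S₀ − S) = 0.4694 × 515.5 = 242.0 kg VSS/d.

P_X ≈ 242 kg VSS/d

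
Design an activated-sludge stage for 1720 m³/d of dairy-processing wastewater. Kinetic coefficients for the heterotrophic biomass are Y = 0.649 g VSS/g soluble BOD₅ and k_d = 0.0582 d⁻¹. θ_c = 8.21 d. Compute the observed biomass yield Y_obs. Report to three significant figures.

Y_obs ≈ 0.439 g VSS/g soluble BOD₅

Observed yield with endogenous decay: Y_obs = Y / (1 + k_d·θ_c) = 0.649 / (1 + 0.0582 × 8.21) = 0.649 / 1.478 = 0.4392 g VSS/g soluble BOD₅.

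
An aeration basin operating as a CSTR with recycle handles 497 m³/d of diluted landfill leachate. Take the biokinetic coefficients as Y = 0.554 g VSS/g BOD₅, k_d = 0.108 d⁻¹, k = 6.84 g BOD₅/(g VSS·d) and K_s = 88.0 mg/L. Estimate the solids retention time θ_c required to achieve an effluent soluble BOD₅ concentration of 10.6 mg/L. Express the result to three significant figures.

θ_c ≈ 3.34 d

Specific growth rate at S = 10.6 mg/L: μ = YkS/(K_s+S) = 0.554·6.84·10.6/(88.0+10.6) = 0.4074 d⁻¹.
1/θ_c = 0.4074 − 0.108 = 0.2994 d⁻¹, so θ_c = 3.340 d.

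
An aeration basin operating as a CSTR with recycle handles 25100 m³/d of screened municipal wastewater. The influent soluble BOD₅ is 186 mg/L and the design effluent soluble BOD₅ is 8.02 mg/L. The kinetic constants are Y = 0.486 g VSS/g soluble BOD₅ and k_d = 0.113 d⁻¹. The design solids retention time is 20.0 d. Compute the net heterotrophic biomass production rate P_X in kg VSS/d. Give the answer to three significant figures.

Y_obs = Y / (1 + k_d θ_c) = 0.486 / (1 + 0.113 × 20.0) = 0.486 / 3.260 = 0.1491.
ΔS = 186 − 8.02 = 178.0 mg/L, so the substrate removal rate is 25100 × 178.0/1000 = 4467 kg soluble BOD₅/d.
P_X = Y_obs · Q(S₀ − S) = 0.1491 × 4467 = 666.0 kg VSS/d.

P_X ≈ 666 kg VSS/d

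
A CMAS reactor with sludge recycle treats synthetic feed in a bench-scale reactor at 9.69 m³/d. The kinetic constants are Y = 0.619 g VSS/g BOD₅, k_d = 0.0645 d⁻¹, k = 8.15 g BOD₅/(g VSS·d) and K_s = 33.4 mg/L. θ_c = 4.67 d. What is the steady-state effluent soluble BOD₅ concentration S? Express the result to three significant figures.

For a completely mixed reactor with recycle the Lawrence–McCarty relation gives S = K_s·(1 + k_d·θ_c) / [θ_c·(Y·k − k_d) − 1] = 33.4 × (1 + 0.0645 × 4.67) / [4.67 × (0.619 × 8.15 − 0.0645) − 1] = 43.46 / 22.26 = 1.953 mg/L.

S ≈ 1.95 mg/L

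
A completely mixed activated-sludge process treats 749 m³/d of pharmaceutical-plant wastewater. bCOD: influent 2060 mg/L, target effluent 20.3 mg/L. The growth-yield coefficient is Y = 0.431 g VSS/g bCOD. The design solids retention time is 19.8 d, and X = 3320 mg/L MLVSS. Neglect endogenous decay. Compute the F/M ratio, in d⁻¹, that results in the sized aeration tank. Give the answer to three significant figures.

V·X = Y·Q·ΔS·θ_c gives V = 0.431 × 749 × (2060 − 20.3) × 19.8 / 3320 = 3927 m³.
Food-to-microorganism ratio F/M = Q S₀ / (V X) = 749 × 2060 / (3927 × 3320) = 0.1183 d⁻¹.

F/M ≈ 0.118 d⁻¹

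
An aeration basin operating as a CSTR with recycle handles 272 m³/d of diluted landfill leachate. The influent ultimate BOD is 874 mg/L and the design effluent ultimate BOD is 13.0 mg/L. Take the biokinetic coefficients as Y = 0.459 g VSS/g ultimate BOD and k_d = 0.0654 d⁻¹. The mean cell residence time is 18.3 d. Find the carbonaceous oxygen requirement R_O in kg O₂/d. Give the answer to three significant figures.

Observed yield with endogenous decay: Y_obs = Y / (1 + k_d·θ_c) = 0.459 / (1 + 0.0654 × 18.3) = 0.459 / 2.197 = 0.2089 g VSS/g ultimate BOD.
Mass of ultimate BOD removed per day: Q(S₀ − S) = 272 × 861.0 g/m³ = 234.2 kg/d.
Net sludge production P_X = 0.2089 × 234.2 = 48.93 kg VSS/d.
Carbonaceous O₂ demand = substrate oxidised − cell-mass equivalent = 234.2 − 1.42 × 48.93 = 164.7 kg O₂/d.

R_O ≈ 165 kg O₂/d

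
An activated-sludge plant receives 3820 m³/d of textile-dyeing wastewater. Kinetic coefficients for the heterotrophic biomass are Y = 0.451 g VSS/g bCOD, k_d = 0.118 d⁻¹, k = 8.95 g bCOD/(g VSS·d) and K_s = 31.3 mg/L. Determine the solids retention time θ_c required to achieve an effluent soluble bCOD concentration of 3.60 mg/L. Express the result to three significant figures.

From 1/θ_c = Y·k·S/(K_s + S) − k_d: Y·k·S/(K_s+S) = 0.451 × 8.95 × 3.60 / (31.3 + 3.60) = 0.4164 d⁻¹.
1/θ_c = 0.4164 − 0.118 = 0.2984 d⁻¹, so θ_c = 3.352 d.

θ_c ≈ 3.35 d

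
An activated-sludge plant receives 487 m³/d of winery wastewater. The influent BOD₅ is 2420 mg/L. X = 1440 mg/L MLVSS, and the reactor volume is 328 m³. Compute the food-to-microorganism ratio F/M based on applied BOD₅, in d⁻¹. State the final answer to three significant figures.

F/M = applied load / biomass = Q·S₀/(V·X) = 487 × 2420 / (328.0 × 1440) = 2.495 d⁻¹.

F/M ≈ 2.50 d⁻¹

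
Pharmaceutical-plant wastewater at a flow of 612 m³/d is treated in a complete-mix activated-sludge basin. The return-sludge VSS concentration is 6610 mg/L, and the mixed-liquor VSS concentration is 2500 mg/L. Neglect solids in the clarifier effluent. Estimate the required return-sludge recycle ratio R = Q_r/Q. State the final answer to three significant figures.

R ≈ 0.608

Solids balance on the clarifier gives (1+R)X = R·X_r, so R = X/(X_r − X) = 2500 / (6610 − 2500) = 0.6083.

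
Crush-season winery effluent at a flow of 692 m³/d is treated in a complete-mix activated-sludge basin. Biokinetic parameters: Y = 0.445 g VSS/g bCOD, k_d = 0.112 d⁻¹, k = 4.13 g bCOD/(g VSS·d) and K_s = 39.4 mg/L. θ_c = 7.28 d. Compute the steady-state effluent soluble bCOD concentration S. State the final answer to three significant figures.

For a completely mixed reactor with recycle the Lawrence–McCarty relation gives S = K_s·(1 + k_d·θ_c) / [θ_c·(Y·k − k_d) − 1] = 39.4 × (1 + 0.112 × 7.28) / [7.28 × (0.445 × 4.13 − 0.112) − 1] = 71.53 / 11.56 = 6.185 mg/L.

S ≈ 6.19 mg/L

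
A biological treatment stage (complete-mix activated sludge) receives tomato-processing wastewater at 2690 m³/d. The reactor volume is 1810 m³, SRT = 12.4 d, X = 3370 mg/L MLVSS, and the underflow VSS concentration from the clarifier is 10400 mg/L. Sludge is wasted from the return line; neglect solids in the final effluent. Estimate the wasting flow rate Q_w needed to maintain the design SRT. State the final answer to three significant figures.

Q_w ≈ 47.3 m³/d

Q_w = (V·X)/(θ_c X_r) = 1810 × 3370 / (12.4 × 10400) = 47.30 m³/d.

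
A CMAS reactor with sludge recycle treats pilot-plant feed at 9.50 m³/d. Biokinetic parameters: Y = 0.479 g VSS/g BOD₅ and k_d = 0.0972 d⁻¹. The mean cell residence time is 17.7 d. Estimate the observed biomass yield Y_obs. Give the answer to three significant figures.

Y_obs ≈ 0.176 g VSS/g BOD₅

Y_obs = Y / (1 + k_d θ_c) = 0.479 / (1 + 0.0972 × 17.7) = 0.479 / 2.720 = 0.1761.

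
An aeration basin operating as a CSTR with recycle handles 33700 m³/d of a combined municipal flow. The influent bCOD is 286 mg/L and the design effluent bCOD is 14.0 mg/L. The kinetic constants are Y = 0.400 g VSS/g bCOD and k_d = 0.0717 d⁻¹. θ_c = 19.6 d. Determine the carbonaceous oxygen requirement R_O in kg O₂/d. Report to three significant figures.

Observed yield with endogenous decay: Y_obs = Y / (1 + k_d·θ_c) = 0.400 / (1 + 0.0717 × 19.6) = 0.400 / 2.405 = 0.1663 g VSS/g bCOD.
Q·(S₀ − S) = 33700 × (286 − 14.0) × 10⁻³ = 9166 kg/d removed.
Net sludge production P_X = 0.1663 × 9166 = 1524 kg VSS/d.
Carbonaceous O₂ demand = substrate oxidised − cell-mass equivalent = 9166 − 1.42 × 1524 = 7002 kg O₂/d.

R_O ≈ 7000 kg O₂/d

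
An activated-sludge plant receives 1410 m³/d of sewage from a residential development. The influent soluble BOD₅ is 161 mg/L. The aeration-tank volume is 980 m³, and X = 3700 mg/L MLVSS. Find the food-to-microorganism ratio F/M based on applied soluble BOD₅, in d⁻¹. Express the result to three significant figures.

F/M ≈ 0.0626 d⁻¹

F/M = applied load / biomass = Q·S₀/(V·X) = 1410 × 161 / (980.0 × 3700) = 0.06261 d⁻¹.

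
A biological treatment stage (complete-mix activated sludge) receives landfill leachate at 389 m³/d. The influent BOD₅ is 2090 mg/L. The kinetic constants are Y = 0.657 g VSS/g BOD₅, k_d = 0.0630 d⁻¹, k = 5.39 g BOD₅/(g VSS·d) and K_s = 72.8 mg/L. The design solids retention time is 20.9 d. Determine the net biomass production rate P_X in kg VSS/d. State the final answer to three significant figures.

P_X ≈ 230 kg VSS/d

For a completely mixed reactor with recycle the Lawrence–McCarty relation gives S = K_s·(1 + k_d·θ_c) / [θ_c·(Y·k − k_d) − 1] = 72.8 × (1 + 0.0630 × 20.9) / [20.9 × (0.657 × 5.39 − 0.0630) − 1] = 168.7 / 71.70 = 2.352 mg/L.
Y_obs = Y / (1 + k_d θ_c) = 0.657 / (1 + 0.0630 × 20.9) = 0.657 / 2.317 = 0.2836.
Q·(S₀ − S) = 389 × (2090 − 2.35) × 10⁻³ = 812.1 kg/d removed.
Net biomass production P_X = Y_obs × Q·(S₀ − S) = 0.2836 × 812.1 = 230.3 kg VSS/d.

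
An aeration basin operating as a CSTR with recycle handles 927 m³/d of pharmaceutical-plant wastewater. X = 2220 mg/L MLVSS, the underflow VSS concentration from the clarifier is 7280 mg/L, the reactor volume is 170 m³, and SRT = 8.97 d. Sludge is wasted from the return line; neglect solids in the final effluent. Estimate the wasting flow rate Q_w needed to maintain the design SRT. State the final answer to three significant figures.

θ_c = V·X/(Q_w·X_r) when wasting from the recycle, so Q_w = V·X/(θ_c·X_r) = 170.0 × 2220 / (8.97 × 7280) = 5.779 m³/d.

Q_w ≈ 5.78 m³/d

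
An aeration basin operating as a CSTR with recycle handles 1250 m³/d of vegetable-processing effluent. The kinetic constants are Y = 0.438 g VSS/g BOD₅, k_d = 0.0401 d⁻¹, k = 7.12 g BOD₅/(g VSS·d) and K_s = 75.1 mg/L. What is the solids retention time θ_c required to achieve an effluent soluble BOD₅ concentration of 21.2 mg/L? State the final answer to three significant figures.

θ_c ≈ 1.55 d

At the target effluent, Y k S/(K_s+S) = 0.438×7.12×21.2/96.30 = 0.6865 d⁻¹.
θ_c = 1/(μ − k_d) = 1/(0.6865 − 0.0401) = 1/0.6464 = 1.547 d.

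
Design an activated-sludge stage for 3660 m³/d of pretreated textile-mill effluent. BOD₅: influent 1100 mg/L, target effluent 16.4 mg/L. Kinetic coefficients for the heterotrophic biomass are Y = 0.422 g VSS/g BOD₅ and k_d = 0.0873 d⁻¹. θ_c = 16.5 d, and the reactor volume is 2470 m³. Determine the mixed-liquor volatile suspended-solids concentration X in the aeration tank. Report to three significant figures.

X ≈ 4580 mg/L

From V·X·(1 + k_d·θ_c) = Y·Q·(S₀ − S)·θ_c: X = 0.422 × 3660 × (1100 − 16.4) × 16.5 / [2470 × (1 + 0.0873 × 16.5)] = 4581 mg/L.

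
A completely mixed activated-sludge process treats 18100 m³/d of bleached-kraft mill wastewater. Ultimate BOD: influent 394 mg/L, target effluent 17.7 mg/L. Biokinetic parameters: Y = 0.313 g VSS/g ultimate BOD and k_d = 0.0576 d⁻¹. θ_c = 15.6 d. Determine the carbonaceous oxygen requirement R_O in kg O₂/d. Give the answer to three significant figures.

R_O ≈ 5220 kg O₂/d

Y_obs = Y / (1 + k_d θ_c) = 0.313 / (1 + 0.0576 × 15.6) = 0.313 / 1.899 = 0.1649.
Mass of ultimate BOD removed per day: Q(S₀ − S) = 18100 × 376.3 g/m³ = 6811 kg/d.
Biomass synthesised: P_X = Y_obs × 6811 = 1123 kg VSS/d.
R_O = Q·(S₀ − S) − 1.42·P_X = 6811 − 1.42 × 1123 = 5217 kg O₂/d.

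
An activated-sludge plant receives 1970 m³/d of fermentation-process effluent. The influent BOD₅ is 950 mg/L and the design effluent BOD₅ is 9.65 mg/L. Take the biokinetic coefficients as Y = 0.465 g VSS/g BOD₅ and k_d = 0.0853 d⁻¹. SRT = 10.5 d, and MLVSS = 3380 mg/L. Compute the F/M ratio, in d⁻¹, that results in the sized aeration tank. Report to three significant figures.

F/M ≈ 0.392 d⁻¹

Rearranging the biomass balance for a CMAS with decay, V = Y·Q·ΔS·θ_c / [X·(1+k_d θ_c)] = 0.465 × 1970 × (950 − 9.65) × 10.5 / [3380 × (1 + 0.0853 × 10.5)] = 9.04×10^6 / 6407 = 1412 m³.
F/M = applied load / biomass = Q·S₀/(V·X) = 1970 × 950 / (1412 × 3380) = 0.3922 d⁻¹.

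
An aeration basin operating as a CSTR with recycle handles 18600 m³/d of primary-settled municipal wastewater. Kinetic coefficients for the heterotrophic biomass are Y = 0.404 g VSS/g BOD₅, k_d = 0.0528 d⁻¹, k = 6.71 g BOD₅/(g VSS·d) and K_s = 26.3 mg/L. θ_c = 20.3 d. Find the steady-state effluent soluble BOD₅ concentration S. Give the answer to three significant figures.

S ≈ 1.03 mg/L

For a completely mixed reactor with recycle the Lawrence–McCarty relation gives S = K_s·(1 + k_d·θ_c) / [θ_c·(Y·k − k_d) − 1] = 26.3 × (1 + 0.0528 × 20.3) / [20.3 × (0.404 × 6.71 − 0.0528) − 1] = 54.49 / 52.96 = 1.029 mg/L.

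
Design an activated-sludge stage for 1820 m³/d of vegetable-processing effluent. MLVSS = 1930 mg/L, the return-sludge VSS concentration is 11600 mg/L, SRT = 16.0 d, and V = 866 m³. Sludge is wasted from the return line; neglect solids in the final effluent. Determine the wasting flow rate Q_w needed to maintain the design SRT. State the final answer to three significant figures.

Wasting from the return line (neglecting effluent solids): Q_w = V·X / (θ_c·X_r) = 866.0 × 1930 / (16.0 × 11600) = 9.005 m³/d.

Q_w ≈ 9.01 m³/d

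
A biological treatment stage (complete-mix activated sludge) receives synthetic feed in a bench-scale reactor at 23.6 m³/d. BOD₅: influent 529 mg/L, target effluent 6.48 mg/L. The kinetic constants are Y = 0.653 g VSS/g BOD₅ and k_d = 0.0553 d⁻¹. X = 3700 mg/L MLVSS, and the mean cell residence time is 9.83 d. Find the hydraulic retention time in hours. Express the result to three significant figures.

τ ≈ 14.1 h

Rearranging the biomass balance for a CMAS with decay, V = Y·Q·ΔS·θ_c / [X·(1+k_d θ_c)] = 0.653 × 23.6 × (529 − 6.48) × 9.83 / [3700 × (1 + 0.0553 × 9.83)] = 7.92×10^4 / 5711 = 13.86 m³.
HRT = V/Q = 13.86 m³ / 23.6 m³·d⁻¹ = 0.5873 d × 24 = 14.09 h.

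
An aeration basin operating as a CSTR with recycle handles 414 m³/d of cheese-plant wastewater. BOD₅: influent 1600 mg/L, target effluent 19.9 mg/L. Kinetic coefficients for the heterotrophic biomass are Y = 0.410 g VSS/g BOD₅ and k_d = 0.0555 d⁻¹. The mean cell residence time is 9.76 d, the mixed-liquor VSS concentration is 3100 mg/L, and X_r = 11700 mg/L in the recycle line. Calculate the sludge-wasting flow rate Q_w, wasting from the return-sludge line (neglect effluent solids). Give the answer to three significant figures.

From the SRT design equation V = Y Q (S₀−S) θ_c / [X (1 + k_d θ_c)] = 0.410 × 414 × (1600 − 19.9) × 9.76 / [3100 × (1 + 0.0555 × 9.76)] = 2.62×10^6 / 4779 = 547.7 m³.
Q_w = (V·X)/(θ_c X_r) = 547.7 × 3100 / (9.76 × 11700) = 14.87 m³/d.

Q_w ≈ 14.9 m³/d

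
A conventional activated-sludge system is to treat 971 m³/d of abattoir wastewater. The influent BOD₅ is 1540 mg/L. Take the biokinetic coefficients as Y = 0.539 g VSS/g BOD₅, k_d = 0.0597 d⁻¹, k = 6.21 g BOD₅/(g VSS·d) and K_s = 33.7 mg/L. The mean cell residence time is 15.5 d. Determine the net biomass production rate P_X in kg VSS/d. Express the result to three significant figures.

From the Monod/SRT balance for a CMAS, S = K_s·(1+k_d θ_c)/[θ_c·(Y k − k_d) − 1] = 33.7 × (1 + 0.0597 × 15.5) / [15.5 × (0.539 × 6.21 − 0.0597) − 1] = 64.88 / 49.96 = 1.299 mg/L.
Correct the yield for decay: Y_obs = Y/(1 + k_d θ_c) = 0.539 / (1 + 0.0597 × 15.5) = 0.539 / 1.925 = 0.2799.
ΔS = 1540 − 1.30 = 1539 mg/L, so the substrate removal rate is 971 × 1539/1000 = 1494 kg BOD₅/d.
Biomass produced: P_X = Y_obs·Q·ΔS = 0.2799 × 1494 ≈ 418.3 kg VSS/d.

P_X ≈ 418 kg VSS/d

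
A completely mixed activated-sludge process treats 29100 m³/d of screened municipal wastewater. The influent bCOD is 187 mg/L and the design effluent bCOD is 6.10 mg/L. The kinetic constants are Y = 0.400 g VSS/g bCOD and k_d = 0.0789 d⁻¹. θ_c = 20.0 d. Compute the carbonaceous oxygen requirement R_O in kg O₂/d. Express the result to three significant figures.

Observed yield with endogenous decay: Y_obs = Y / (1 + k_d·θ_c) = 0.400 / (1 + 0.0789 × 20.0) = 0.400 / 2.578 = 0.1552 g VSS/g bCOD.
ΔS = 187 − 6.10 = 180.9 mg/L, so the substrate removal rate is 29100 × 180.9/1000 = 5264 kg bCOD/d.
P_X = Y_obs·Q·(S₀ − S) = 0.1552 × 5264 = 816.8 kg VSS/d.
R_O = Q·ΔS − 1.42 P_X = 5264 − 1160 = 4104 kg O₂/d.

R_O ≈ 4100 kg O₂/d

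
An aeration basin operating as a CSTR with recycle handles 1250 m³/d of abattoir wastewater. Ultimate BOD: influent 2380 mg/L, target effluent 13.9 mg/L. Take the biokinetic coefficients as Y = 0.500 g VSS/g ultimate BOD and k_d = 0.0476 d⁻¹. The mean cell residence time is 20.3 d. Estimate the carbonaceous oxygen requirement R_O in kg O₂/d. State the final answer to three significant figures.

The observed yield is Y_obs = Y/(1 + k_d·θ_c) = 0.500 / (1 + 0.0476 × 20.3) = 0.500 / 1.966 = 0.2543 g VSS per g ultimate BOD removed.
Q·(S₀ − S) = 1250 × (2380 − 13.9) × 10⁻³ = 2958 kg/d removed.
Net sludge production P_X = 0.2543 × 2958 = 752.1 kg VSS/d.
Carbonaceous O₂ demand = substrate oxidised − cell-mass equivalent = 2958 − 1.42 × 752.1 = 1890 kg O₂/d.

R_O ≈ 1890 kg O₂/d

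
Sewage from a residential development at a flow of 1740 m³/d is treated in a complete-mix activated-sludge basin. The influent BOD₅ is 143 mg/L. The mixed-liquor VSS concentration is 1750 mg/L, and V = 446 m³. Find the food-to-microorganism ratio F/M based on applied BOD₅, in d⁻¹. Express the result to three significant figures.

F/M ≈ 0.319 d⁻¹

F/M = applied load / biomass = Q·S₀/(V·X) = 1740 × 143 / (446.0 × 1750) = 0.3188 d⁻¹.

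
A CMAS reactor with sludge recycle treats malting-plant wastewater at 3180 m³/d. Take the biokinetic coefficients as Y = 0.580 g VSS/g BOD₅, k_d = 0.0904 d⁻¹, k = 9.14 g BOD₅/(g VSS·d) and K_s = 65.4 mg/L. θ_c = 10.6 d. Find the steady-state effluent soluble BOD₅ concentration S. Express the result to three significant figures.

S ≈ 2.36 mg/L

For a completely mixed reactor with recycle the Lawrence–McCarty relation gives S = K_s·(1 + k_d·θ_c) / [θ_c·(Y·k − k_d) − 1] = 65.4 × (1 + 0.0904 × 10.6) / [10.6 × (0.580 × 9.14 − 0.0904) − 1] = 128.1 / 54.23 = 2.361 mg/L.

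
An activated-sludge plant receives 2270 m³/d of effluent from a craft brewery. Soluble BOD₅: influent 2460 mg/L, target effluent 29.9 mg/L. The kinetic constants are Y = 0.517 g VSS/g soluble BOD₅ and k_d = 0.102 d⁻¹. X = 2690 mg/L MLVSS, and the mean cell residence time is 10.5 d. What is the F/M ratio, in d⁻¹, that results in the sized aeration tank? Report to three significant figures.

F/M ≈ 0.386 d⁻¹

Rearranging the biomass balance for a CMAS with decay, V = Y·Q·ΔS·θ_c / [X·(1+k_d θ_c)] = 0.517 × 2270 × (2460 − 29.9) × 10.5 / [2690 × (1 + 0.102 × 10.5)] = 2.99×10^7 / 5571 = 5375 m³.
F/M = Q·S₀ / (V·X) = 2270 × 2460 / (5375 × 2690) = 0.3862 g soluble BOD₅·(g VSS·d)⁻¹.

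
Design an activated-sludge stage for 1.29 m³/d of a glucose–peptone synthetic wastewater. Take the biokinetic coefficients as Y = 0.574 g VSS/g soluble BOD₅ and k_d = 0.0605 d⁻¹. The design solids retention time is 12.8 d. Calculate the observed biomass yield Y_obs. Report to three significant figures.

Observed yield with endogenous decay: Y_obs = Y / (1 + k_d·θ_c) = 0.574 / (1 + 0.0605 × 12.8) = 0.574 / 1.774 = 0.3235 g VSS/g soluble BOD₅.

Y_obs ≈ 0.323 g VSS/g soluble BOD₅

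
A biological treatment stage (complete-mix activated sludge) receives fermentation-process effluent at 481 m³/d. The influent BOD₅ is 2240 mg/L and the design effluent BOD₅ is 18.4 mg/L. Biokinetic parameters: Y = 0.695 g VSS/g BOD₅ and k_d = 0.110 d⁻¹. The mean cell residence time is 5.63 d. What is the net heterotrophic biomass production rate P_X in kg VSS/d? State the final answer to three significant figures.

Correct the yield for decay: Y_obs = Y/(1 + k_d θ_c) = 0.695 / (1 + 0.110 × 5.63) = 0.695 / 1.619 = 0.4292.
ΔS = 2240 − 18.4 = 2222 mg/L, so the substrate removal rate is 481 × 2222/1000 = 1069 kg BOD₅/d.
Net biomass production P_X = Y_obs × Q·(S₀ − S) = 0.4292 × 1069 = 458.6 kg VSS/d.

P_X ≈ 459 kg VSS/d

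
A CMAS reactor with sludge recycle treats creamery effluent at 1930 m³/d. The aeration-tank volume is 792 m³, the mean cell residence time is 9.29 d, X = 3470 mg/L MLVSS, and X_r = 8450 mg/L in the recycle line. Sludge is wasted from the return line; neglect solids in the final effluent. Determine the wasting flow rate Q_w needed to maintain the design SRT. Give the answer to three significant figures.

Q_w ≈ 35.0 m³/d

θ_c = V·X/(Q_w·X_r) when wasting from the recycle, so Q_w = V·X/(θ_c·X_r) = 792.0 × 3470 / (9.29 × 8450) = 35.01 m³/d.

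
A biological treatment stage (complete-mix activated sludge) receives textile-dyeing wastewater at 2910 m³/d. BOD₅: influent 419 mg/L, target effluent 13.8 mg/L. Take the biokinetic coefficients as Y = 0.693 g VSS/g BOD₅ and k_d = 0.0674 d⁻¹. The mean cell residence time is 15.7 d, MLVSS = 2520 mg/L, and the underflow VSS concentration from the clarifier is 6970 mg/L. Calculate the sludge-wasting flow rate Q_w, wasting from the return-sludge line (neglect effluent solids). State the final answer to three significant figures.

Rearranging the biomass balance for a CMAS with decay, V = Y·Q·ΔS·θ_c / [X·(1+k_d θ_c)] = 0.693 × 2910 × (419 − 13.8) × 15.7 / [2520 × (1 + 0.0674 × 15.7)] = 1.28×10^7 / 5187 = 2473 m³.
Wasting from the return line (neglecting effluent solids): Q_w = V·X / (θ_c·X_r) = 2473 × 2520 / (15.7 × 6970) = 56.96 m³/d.

Q_w ≈ 57.0 m³/d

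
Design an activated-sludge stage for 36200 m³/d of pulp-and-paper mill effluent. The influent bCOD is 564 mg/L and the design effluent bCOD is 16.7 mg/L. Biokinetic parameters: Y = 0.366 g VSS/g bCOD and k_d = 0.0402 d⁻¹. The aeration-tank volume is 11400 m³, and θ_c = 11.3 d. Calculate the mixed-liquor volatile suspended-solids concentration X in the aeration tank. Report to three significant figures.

Solving the biomass balance for X: X = Y Q (S₀−S) θ_c / [V (1+k_d θ_c)] = 0.366 × 36200 × (564 − 16.7) × 11.3 / [11400 × (1 + 0.0402 × 11.3)] = 4942 mg/L.

X ≈ 4940 mg/L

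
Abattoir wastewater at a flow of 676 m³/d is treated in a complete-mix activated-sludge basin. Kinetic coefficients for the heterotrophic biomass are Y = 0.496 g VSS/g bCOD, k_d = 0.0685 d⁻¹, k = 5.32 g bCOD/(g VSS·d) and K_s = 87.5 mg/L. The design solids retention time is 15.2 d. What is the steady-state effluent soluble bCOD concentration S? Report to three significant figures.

For a completely mixed reactor with recycle the Lawrence–McCarty relation gives S = K_s·(1 + k_d·θ_c) / [θ_c·(Y·k − k_d) − 1] = 87.5 × (1 + 0.0685 × 15.2) / [15.2 × (0.496 × 5.32 − 0.0685) − 1] = 178.6 / 38.07 = 4.692 mg/L.

S ≈ 4.69 mg/L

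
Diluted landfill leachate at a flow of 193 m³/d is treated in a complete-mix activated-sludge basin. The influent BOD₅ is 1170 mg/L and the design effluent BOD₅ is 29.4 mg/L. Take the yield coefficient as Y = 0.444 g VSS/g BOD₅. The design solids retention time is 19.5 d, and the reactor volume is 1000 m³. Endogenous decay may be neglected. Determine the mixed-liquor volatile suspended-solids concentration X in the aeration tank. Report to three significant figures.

X ≈ 1910 mg/L

From V·X = Y·Q·(S₀ − S)·θ_c (decay neglected): X = 0.444 × 193 × (1170 − 29.4) × 19.5 / 1000 = 1906 mg/L.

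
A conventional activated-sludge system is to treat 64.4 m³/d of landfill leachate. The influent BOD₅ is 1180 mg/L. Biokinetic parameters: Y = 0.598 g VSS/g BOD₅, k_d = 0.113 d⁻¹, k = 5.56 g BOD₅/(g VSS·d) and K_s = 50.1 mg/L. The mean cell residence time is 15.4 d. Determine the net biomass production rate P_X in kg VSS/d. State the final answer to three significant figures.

For a completely mixed reactor with recycle the Lawrence–McCarty relation gives S = K_s·(1 + k_d·θ_c) / [θ_c·(Y·k − k_d) − 1] = 50.1 × (1 + 0.113 × 15.4) / [15.4 × (0.598 × 5.56 − 0.113) − 1] = 137.3 / 48.46 = 2.833 mg/L.
Observed yield with endogenous decay: Y_obs = Y / (1 + k_d·θ_c) = 0.598 / (1 + 0.113 × 15.4) = 0.598 / 2.740 = 0.2182 g VSS/g BOD₅.
Mass of BOD₅ removed per day: Q(S₀ − S) = 64.4 × 1177 g/m³ = 75.81 kg/d.
Net biomass production P_X = Y_obs × Q·(S₀ − S) = 0.2182 × 75.81 = 16.54 kg VSS/d.

P_X ≈ 16.5 kg VSS/d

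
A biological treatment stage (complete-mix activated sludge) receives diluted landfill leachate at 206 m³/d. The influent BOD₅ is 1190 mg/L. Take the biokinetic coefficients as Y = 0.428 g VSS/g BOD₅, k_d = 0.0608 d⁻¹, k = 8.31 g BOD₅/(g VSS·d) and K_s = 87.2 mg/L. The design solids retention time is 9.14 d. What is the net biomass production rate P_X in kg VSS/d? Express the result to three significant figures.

P_X ≈ 67.2 kg VSS/d

From the Monod/SRT balance for a CMAS, S = K_s·(1+k_d θ_c)/[θ_c·(Y k − k_d) − 1] = 87.2 × (1 + 0.0608 × 9.14) / [9.14 × (0.428 × 8.31 − 0.0608) − 1] = 135.7 / 30.95 = 4.383 mg/L.
Y_obs = Y / (1 + k_d θ_c) = 0.428 / (1 + 0.0608 × 9.14) = 0.428 / 1.556 = 0.2751.
Mass of BOD₅ removed per day: Q(S₀ − S) = 206 × 1186 g/m³ = 244.2 kg/d.
Biomass produced: P_X = Y_obs·Q·ΔS = 0.2751 × 244.2 ≈ 67.19 kg VSS/d.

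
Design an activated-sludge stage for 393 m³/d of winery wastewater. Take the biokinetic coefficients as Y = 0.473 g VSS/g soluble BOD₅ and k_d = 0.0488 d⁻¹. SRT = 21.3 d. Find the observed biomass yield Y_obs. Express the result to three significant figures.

Correct the yield for decay: Y_obs = Y/(1 + k_d θ_c) = 0.473 / (1 + 0.0488 × 21.3) = 0.473 / 2.039 = 0.2319.

Y_obs ≈ 0.232 g VSS/g soluble BOD₅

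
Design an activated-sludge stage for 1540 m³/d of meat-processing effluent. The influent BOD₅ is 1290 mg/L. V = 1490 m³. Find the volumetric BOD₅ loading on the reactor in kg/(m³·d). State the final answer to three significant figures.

L_v ≈ 1.33 kg BOD₅/(m³·d)

Applied BOD₅ load per unit volume = Q·S₀/V = (1540 × 1290/1000)/1490 = 1.333 kg BOD₅·m⁻³·d⁻¹.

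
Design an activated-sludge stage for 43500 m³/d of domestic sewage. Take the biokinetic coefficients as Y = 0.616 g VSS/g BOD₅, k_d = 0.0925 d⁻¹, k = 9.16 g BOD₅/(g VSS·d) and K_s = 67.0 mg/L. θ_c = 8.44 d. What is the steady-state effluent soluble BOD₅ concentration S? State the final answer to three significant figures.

From the Monod/SRT balance for a CMAS, S = K_s·(1+k_d θ_c)/[θ_c·(Y k − k_d) − 1] = 67.0 × (1 + 0.0925 × 8.44) / [8.44 × (0.616 × 9.16 − 0.0925) − 1] = 119.3 / 45.84 = 2.603 mg/L.

S ≈ 2.60 mg/L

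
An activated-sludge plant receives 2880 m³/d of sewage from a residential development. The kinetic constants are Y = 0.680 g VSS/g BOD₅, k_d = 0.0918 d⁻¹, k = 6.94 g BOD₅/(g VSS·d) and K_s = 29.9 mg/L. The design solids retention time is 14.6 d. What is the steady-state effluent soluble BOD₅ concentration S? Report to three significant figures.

For a completely mixed reactor with recycle the Lawrence–McCarty relation gives S = K_s·(1 + k_d·θ_c) / [θ_c·(Y·k − k_d) − 1] = 29.9 × (1 + 0.0918 × 14.6) / [14.6 × (0.680 × 6.94 − 0.0918) − 1] = 69.97 / 66.56 = 1.051 mg/L.

S ≈ 1.05 mg/L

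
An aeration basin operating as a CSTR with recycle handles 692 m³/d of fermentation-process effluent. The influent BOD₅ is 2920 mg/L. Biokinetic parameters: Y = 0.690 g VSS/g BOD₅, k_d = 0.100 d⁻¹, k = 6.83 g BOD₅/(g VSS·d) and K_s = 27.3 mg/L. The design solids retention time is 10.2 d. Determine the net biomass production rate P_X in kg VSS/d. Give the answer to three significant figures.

From the Monod/SRT balance for a CMAS, S = K_s·(1+k_d θ_c)/[θ_c·(Y k − k_d) − 1] = 27.3 × (1 + 0.100 × 10.2) / [10.2 × (0.690 × 6.83 − 0.100) − 1] = 55.15 / 46.05 = 1.198 mg/L.
The observed yield is Y_obs = Y/(1 + k_d·θ_c) = 0.690 / (1 + 0.100 × 10.2) = 0.690 / 2.020 = 0.3416 g VSS per g BOD₅ removed.
Q·(S₀ − S) = 692 × (2920 − 1.20) × 10⁻³ = 2020 kg/d removed.
So the net sludge growth is P_X = 0.3416 × 2020 = 689.9 kg VSS/d.

P_X ≈ 690 kg VSS/d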